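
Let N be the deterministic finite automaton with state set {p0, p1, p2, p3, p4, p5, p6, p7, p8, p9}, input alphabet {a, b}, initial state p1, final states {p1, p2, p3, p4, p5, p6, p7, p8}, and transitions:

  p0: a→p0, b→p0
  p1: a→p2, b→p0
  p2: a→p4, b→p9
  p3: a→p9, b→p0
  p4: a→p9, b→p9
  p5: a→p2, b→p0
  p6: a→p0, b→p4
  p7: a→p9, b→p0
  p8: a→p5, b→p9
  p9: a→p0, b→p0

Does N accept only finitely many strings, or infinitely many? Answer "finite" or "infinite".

finite

The useful states (reachable from p1 and able to reach an accepting state) are {p1, p2, p4}.
Restricted to these states the transition graph has no cycle, so every accepting path has bounded length and L is finite.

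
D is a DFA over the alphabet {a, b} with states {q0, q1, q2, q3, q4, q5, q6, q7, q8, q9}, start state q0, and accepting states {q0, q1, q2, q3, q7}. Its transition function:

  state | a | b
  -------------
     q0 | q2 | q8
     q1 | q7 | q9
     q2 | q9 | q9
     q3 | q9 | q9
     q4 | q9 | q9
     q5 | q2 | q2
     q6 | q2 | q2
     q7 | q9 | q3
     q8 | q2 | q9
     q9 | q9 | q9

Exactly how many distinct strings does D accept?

The useful subgraph on states {q0, q2, q8} is acyclic, so L(D) is finite; the longest accepting path visits 3 useful states, giving maximum string length 2.
Counting accepting paths from q0 by length: 1 of length 0, 1 of length 1, 1 of length 2. Total 3.

3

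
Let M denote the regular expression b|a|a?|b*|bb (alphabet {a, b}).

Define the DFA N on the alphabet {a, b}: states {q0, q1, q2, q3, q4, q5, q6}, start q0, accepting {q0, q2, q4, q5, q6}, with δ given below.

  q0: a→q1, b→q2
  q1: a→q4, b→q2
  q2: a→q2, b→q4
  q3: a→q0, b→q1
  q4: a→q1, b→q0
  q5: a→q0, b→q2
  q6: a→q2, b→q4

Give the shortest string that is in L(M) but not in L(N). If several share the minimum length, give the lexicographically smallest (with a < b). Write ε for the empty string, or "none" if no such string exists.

a

The string a is accepted by M but not by N.
No shorter string lies in the difference, and a is the lexicographically first length-1 string in L(M) \ L(N).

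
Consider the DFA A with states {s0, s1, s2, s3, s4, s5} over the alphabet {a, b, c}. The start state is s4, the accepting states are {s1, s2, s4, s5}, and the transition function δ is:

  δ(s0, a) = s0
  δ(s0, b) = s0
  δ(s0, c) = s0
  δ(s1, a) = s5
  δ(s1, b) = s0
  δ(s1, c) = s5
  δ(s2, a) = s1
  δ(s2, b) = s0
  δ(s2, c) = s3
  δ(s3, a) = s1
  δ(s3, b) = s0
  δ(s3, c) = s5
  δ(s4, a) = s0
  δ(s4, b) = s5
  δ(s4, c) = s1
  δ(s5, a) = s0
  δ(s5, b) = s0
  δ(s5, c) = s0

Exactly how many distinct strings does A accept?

5

The useful subgraph on states {s1, s4, s5} is acyclic, so L(A) is finite; the longest accepting path visits 3 useful states, giving maximum string length 2.
Counting accepting paths from s4 by length: 1 of length 0, 2 of length 1, 2 of length 2. Total 5.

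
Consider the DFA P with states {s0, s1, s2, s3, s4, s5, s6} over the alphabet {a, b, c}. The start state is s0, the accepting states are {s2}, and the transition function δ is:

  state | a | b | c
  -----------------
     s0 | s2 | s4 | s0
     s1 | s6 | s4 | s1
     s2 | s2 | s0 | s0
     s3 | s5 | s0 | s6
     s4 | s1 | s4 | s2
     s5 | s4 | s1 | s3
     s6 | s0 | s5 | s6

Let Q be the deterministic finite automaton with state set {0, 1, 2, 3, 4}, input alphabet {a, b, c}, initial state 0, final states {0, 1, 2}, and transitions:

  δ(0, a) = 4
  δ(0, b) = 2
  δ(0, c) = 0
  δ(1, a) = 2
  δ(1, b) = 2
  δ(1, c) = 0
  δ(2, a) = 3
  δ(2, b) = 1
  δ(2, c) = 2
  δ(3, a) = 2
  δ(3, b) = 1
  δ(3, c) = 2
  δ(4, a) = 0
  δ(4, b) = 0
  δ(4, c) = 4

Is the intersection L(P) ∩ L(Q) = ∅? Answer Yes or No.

No

The string aa is accepted by both P and Q.
Hence L(P) ∩ L(Q) ≠ ∅.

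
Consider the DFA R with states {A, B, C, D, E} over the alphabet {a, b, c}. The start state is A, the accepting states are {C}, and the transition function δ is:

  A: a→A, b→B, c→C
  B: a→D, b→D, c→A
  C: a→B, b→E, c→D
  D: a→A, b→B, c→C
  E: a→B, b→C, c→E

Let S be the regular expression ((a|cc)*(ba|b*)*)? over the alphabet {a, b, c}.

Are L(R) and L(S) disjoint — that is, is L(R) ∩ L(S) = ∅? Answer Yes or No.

Yes

Converting the expression S to a DFA (subset construction, then merging equivalent states) gives the minimal DFA with states {s0, s1, s2, s3, s4}, start state s0, accepting states {s0, s1, s3} and transitions s0: a→s0, b→s1, c→s2; s1: a→s3, b→s1, c→s4; s2: a→s4, b→s4, c→s0; s3: a→s4, b→s1, c→s4; s4: a→s4, b→s4, c→s4.
Exploring the product automaton R × S from the start pair (A, s0), following both machines on each input symbol, reaches 12 state pairs: (A, s0), (B, s1), (C, s2), (D, s3), (D, s1), (A, s4), (B, s4), (E, s4), (D, s0), (C, s4), (A, s3), (D, s4).
R accepts in {C} and S accepts in {s0, s1, s3}; no reachable pair has both components accepting, so no string drives both machines to acceptance simultaneously and L(R) ∩ L(S) = ∅.
So no string is accepted by both, and the intersection is empty.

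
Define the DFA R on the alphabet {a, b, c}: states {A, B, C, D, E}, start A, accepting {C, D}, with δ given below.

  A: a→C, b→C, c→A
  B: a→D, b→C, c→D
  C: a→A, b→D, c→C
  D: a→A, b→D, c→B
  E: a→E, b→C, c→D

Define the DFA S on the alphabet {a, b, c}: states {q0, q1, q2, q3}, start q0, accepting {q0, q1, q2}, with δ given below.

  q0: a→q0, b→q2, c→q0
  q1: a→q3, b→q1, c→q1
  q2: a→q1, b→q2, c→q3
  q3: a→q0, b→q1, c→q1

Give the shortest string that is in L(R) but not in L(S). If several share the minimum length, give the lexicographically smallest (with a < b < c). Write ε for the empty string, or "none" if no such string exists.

The string bc is accepted by R but not by S.
No shorter string lies in the difference, and bc is the lexicographically first length-2 string in L(R) \ L(S).

bc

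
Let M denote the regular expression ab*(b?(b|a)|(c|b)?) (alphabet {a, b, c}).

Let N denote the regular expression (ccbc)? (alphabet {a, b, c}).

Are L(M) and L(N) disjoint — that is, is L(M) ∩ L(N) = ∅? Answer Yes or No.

Converting the expression M to a DFA (subset construction, then merging equivalent states) gives the minimal DFA with states {m0, m1, m2, m3}, start state m0, accepting states {m1, m3} and transitions m0: a→m1, b→m2, c→m2; m1: a→m3, b→m1, c→m3; m2: a→m2, b→m2, c→m2; m3: a→m2, b→m2, c→m2.
Converting the expression N to a DFA (subset construction, then merging equivalent states) gives the minimal DFA with states {n0, n1, n2, n3, n4, n5}, start state n0, accepting states {n0, n5} and transitions n0: a→n1, b→n1, c→n2; n1: a→n1, b→n1, c→n1; n2: a→n1, b→n1, c→n3; n3: a→n1, b→n4, c→n1; n4: a→n1, b→n1, c→n5; n5: a→n1, b→n1, c→n1.
Exploring the product automaton M × N from the start pair (m0, n0), following both machines on each input symbol, reaches 8 state pairs: (m0, n0), (m1, n1), (m2, n1), (m2, n2), (m3, n1), (m2, n3), (m2, n4), (m2, n5).
M accepts in {m1, m3} and N accepts in {n0, n5}; no reachable pair has both components accepting, so no string drives both machines to acceptance simultaneously and L(M) ∩ L(N) = ∅.
So no string is accepted by both, and the intersection is empty.

Yes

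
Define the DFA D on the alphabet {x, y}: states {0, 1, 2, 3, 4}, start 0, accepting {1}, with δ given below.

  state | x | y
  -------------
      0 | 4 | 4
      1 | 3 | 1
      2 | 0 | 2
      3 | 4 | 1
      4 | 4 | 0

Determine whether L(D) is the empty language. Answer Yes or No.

Yes

The states reachable from the start state are {0, 4}.
None of the accepting states {1} is reachable, so no string is accepted and L(D) = ∅.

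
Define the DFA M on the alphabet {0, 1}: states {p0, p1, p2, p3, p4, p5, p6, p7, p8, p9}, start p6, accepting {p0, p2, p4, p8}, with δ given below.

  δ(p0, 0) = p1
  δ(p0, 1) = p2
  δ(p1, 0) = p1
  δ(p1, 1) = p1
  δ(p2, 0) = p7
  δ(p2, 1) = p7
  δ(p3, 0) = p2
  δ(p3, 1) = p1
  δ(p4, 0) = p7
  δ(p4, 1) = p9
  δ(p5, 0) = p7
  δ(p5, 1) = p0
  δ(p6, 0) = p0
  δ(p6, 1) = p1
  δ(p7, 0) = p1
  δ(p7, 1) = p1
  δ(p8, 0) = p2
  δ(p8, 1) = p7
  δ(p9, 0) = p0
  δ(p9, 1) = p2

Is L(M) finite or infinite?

finite

The useful states (reachable from p6 and able to reach an accepting state) are {p0, p2, p6}.
Restricted to these states the transition graph has no cycle, so every accepting path has bounded length and L is finite.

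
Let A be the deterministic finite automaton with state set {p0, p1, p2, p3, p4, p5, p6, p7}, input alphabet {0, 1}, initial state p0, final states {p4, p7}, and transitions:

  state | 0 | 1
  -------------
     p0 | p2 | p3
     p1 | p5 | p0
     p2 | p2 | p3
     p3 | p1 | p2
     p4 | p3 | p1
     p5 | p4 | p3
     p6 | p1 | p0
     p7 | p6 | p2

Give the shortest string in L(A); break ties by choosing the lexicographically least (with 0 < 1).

1000

A breadth-first search from p0 reaches an accepting state first via the path p0 → p3 → p1 → p5 → p4 on input 1000.
No string of length < 4 is accepted (BFS exhausts all shorter strings without reaching an accepting state), and 1000 is the lexicographically least accepting string of length 4.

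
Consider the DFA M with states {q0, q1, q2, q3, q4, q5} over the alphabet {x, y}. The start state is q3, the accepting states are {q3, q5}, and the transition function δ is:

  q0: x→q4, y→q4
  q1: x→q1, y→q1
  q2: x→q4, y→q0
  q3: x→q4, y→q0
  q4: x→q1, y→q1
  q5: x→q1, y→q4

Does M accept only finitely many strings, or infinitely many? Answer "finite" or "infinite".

The useful states (reachable from q3 and able to reach an accepting state) are {q3}.
Restricted to these states the transition graph has no cycle, so every accepting path has bounded length and L is finite.

finite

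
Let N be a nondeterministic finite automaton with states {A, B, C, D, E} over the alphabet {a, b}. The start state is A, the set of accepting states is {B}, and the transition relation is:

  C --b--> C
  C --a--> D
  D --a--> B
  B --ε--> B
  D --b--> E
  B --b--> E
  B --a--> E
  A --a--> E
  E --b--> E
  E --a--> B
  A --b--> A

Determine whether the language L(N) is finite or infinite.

State A is reachable from the start and can reach an accepting state, and it lies on the cycle A → A.
Traversing that cycle any number of times yields accepted strings of unbounded length, so the language is infinite.

infinite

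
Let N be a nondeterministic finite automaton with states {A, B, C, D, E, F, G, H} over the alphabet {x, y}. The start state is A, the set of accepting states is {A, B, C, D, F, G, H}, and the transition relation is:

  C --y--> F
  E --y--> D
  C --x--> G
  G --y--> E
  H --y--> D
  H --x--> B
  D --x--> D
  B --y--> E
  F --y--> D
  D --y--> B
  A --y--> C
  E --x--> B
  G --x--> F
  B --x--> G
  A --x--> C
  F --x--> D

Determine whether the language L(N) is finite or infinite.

State B is reachable from the start and can reach an accepting state, and it lies on the cycle B → E → B.
Traversing that cycle any number of times yields accepted strings of unbounded length, so the language is infinite.

infinite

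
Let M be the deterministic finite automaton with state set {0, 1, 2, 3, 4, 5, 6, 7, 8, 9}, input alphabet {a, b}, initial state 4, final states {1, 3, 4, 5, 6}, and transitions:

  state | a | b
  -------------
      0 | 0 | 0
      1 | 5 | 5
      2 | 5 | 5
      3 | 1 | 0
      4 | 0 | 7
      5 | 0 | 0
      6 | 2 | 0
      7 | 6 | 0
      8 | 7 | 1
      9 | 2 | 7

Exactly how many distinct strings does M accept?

4

The useful subgraph on states {2, 4, 5, 6, 7} is acyclic, so L(M) is finite; the longest accepting path visits 5 useful states, giving maximum string length 4.
Counting accepting paths from 4 by length: 1 of length 0, 1 of length 2, 2 of length 4. Total 4.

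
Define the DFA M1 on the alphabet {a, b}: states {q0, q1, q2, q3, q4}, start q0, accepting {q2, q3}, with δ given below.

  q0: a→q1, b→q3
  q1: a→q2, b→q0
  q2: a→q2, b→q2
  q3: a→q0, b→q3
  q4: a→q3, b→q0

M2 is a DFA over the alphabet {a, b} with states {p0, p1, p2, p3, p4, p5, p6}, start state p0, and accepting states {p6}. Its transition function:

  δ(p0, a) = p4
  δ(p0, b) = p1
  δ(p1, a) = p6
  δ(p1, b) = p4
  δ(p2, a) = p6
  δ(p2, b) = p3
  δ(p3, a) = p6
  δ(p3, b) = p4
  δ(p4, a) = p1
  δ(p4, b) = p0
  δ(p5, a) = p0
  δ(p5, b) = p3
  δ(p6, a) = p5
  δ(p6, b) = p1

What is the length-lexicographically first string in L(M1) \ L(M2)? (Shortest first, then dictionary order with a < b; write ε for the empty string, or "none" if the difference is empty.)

The string b is accepted by M1 but not by M2.
No shorter string lies in the difference, and b is the lexicographically first length-1 string in L(M1) \ L(M2).

b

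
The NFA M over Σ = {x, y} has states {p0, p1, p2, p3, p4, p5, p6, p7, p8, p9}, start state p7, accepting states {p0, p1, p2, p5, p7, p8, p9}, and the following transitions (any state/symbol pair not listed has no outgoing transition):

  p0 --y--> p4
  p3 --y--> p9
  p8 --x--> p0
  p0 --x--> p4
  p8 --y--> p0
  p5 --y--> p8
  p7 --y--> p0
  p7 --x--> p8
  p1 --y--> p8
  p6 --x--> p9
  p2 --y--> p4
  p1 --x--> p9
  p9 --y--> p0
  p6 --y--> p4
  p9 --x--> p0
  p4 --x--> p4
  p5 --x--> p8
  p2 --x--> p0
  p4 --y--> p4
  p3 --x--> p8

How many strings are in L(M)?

The useful subgraph on states {p0, p7, p8} is acyclic, so L(M) is finite; the longest accepting path visits 3 useful states, giving maximum string length 2.
Counting accepting paths from p7 by length: 1 of length 0, 2 of length 1, 2 of length 2. Total 5.

5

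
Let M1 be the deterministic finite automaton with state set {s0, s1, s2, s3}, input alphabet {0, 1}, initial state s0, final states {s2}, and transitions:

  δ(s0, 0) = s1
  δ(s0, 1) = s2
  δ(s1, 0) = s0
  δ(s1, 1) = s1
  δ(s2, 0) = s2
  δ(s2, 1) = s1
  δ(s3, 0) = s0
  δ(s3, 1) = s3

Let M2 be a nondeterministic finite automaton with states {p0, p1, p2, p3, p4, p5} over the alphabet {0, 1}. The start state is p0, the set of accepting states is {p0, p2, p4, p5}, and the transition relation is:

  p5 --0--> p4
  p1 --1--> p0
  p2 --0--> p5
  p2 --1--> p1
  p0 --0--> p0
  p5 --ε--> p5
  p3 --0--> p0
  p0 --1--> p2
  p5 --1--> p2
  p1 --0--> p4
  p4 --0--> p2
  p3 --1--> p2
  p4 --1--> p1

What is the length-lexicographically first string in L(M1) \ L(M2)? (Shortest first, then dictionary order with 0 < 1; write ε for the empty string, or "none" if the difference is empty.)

The string 1101 is accepted by M1 but not by M2.
No shorter string lies in the difference, and 1101 is the lexicographically first length-4 string in L(M1) \ L(M2).

1101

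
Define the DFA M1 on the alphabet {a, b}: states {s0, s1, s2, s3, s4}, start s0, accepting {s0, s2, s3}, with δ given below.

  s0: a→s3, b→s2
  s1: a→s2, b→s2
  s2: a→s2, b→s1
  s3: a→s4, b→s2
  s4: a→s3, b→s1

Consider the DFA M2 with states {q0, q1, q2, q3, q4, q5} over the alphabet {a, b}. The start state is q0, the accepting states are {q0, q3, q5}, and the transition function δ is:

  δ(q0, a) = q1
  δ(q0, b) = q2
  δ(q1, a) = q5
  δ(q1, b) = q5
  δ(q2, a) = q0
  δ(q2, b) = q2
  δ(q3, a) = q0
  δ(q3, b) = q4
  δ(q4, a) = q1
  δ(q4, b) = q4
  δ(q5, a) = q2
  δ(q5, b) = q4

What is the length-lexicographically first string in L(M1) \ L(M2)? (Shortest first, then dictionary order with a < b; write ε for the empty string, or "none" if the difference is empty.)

The string a is accepted by M1 but not by M2.
No shorter string lies in the difference, and a is the lexicographically first length-1 string in L(M1) \ L(M2).

a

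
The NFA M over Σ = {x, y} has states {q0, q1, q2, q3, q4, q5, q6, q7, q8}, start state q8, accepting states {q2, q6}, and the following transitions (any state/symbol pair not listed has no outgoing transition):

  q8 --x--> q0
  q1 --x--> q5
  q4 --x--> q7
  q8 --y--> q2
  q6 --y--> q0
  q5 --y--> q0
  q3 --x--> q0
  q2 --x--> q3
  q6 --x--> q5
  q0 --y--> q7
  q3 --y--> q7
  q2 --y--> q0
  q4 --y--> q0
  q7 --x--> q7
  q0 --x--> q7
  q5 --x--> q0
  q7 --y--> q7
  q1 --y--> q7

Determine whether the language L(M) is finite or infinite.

The useful states (reachable from q8 and able to reach an accepting state) are {q2, q8}.
Restricted to these states the transition graph has no cycle, so every accepting path has bounded length and L is finite.

finite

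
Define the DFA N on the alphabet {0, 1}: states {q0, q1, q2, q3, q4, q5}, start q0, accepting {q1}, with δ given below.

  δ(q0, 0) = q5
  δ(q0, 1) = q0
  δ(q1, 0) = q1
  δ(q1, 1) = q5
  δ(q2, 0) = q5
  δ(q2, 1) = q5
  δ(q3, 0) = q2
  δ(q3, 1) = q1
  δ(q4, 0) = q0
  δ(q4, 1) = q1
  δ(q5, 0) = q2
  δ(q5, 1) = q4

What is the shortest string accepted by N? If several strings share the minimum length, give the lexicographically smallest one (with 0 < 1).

A breadth-first search from q0 reaches an accepting state first via the path q0 → q5 → q4 → q1 on input 011.
No string of length < 3 is accepted (BFS exhausts all shorter strings without reaching an accepting state), and 011 is the lexicographically least accepting string of length 3.

011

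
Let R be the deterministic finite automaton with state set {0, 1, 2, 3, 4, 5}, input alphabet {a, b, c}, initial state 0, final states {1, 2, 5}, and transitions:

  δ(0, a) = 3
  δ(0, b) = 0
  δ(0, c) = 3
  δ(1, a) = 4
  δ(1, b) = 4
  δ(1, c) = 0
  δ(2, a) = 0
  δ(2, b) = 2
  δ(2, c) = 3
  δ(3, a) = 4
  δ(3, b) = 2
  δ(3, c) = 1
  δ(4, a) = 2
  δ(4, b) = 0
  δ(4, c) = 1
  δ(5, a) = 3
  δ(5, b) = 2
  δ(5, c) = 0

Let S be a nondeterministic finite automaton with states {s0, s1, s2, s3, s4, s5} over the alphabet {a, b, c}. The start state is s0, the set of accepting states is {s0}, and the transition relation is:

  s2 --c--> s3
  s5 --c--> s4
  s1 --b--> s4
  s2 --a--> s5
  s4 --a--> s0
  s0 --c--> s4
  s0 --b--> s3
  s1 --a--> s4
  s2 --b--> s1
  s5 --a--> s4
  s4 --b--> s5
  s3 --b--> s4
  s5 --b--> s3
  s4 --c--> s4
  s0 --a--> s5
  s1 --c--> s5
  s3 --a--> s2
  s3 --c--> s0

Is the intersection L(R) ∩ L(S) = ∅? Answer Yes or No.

No

The string aaa is accepted by both R and S.
Hence L(R) ∩ L(S) ≠ ∅.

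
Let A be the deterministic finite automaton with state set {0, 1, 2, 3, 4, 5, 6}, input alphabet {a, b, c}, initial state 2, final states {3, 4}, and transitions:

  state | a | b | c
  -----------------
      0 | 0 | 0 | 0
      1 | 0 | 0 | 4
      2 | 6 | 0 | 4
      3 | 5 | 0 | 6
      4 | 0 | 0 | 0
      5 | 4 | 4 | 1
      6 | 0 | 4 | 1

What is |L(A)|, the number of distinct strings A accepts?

3

The useful subgraph on states {1, 2, 4, 6} is acyclic, so L(A) is finite; the longest accepting path visits 4 useful states, giving maximum string length 3.
Counting accepting paths from 2 by length: 1 of length 1, 1 of length 2, 1 of length 3. Total 3.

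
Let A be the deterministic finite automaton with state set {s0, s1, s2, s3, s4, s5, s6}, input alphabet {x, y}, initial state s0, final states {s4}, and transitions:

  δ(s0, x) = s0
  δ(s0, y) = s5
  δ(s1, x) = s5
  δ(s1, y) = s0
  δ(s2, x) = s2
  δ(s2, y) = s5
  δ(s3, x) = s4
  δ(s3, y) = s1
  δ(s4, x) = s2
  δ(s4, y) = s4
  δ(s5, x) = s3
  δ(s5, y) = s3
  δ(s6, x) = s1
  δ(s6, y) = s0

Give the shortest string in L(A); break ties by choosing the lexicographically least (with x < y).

yxx

A breadth-first search from s0 reaches an accepting state first via the path s0 → s5 → s3 → s4 on input yxx.
No string of length < 3 is accepted (BFS exhausts all shorter strings without reaching an accepting state), and yxx is the lexicographically least accepting string of length 3.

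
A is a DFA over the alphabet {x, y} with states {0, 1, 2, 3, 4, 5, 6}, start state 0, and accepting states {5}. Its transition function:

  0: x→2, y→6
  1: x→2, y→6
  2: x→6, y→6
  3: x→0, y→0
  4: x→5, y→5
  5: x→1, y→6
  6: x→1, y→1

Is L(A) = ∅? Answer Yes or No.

Yes

The states reachable from the start state are {0, 1, 2, 6}.
None of the accepting states {5} is reachable, so no string is accepted and L(A) = ∅.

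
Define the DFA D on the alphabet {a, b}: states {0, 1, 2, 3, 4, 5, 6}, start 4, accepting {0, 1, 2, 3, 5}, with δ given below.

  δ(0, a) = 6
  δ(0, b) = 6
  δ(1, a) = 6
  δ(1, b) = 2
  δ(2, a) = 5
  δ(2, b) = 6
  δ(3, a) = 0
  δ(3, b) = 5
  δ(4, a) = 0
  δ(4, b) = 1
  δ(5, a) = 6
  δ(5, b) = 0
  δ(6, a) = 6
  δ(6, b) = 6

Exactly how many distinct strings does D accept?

The useful subgraph on states {0, 1, 2, 4, 5} is acyclic, so L(D) is finite; the longest accepting path visits 5 useful states, giving maximum string length 4.
Counting accepting paths from 4 by length: 2 of length 1, 1 of length 2, 1 of length 3, 1 of length 4. Total 5.

5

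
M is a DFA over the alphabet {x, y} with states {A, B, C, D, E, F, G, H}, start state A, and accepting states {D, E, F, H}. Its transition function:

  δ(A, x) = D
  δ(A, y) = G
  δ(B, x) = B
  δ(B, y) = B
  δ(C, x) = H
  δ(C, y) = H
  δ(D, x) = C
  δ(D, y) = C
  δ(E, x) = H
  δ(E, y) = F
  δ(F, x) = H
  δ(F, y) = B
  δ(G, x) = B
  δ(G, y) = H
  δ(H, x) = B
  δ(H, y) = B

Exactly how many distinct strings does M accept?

The useful subgraph on states {A, C, D, G, H} is acyclic, so L(M) is finite; the longest accepting path visits 4 useful states, giving maximum string length 3.
Counting accepting paths from A by length: 1 of length 1, 1 of length 2, 4 of length 3. Total 6.

6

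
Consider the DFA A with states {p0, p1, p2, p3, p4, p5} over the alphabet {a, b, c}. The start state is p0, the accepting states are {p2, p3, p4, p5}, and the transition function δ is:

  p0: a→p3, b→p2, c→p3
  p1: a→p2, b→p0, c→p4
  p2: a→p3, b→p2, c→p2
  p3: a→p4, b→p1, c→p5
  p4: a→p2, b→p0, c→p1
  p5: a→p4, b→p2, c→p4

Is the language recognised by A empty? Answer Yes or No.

No

The string a is accepted: the run p0 → p3 ends in the accepting state p3.
Since at least one string is accepted, L(A) is not empty.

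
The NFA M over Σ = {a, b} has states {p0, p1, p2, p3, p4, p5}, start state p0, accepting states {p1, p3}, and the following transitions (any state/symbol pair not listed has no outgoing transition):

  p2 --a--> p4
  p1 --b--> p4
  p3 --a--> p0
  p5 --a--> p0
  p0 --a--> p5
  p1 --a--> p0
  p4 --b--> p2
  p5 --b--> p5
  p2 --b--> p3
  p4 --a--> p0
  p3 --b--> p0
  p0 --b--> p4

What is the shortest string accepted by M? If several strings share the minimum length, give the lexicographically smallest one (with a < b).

bbb

A breadth-first search from p0 reaches an accepting state first via the path p0 → p4 → p2 → p3 on input bbb.
No string of length < 3 is accepted (BFS exhausts all shorter strings without reaching an accepting state), and bbb is the lexicographically least accepting string of length 3.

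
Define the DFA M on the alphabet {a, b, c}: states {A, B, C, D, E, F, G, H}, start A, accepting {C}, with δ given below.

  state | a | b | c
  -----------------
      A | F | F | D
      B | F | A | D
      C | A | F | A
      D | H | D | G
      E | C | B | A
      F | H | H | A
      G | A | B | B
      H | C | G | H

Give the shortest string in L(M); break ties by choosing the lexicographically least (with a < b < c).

aaa

A breadth-first search from A reaches an accepting state first via the path A → F → H → C on input aaa.
No string of length < 3 is accepted (BFS exhausts all shorter strings without reaching an accepting state), and aaa is the lexicographically least accepting string of length 3.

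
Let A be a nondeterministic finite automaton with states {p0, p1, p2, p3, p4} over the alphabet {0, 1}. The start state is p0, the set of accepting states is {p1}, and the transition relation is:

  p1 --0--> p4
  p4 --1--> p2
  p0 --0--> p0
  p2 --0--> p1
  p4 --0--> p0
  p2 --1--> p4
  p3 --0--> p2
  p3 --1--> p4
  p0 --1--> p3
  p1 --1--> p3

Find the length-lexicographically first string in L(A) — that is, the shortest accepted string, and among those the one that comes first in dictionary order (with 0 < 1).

A breadth-first search from p0 reaches an accepting state first via the path p0 → p3 → p2 → p1 on input 100.
No string of length < 3 is accepted (BFS exhausts all shorter strings without reaching an accepting state), and 100 is the lexicographically least accepting string of length 3.

100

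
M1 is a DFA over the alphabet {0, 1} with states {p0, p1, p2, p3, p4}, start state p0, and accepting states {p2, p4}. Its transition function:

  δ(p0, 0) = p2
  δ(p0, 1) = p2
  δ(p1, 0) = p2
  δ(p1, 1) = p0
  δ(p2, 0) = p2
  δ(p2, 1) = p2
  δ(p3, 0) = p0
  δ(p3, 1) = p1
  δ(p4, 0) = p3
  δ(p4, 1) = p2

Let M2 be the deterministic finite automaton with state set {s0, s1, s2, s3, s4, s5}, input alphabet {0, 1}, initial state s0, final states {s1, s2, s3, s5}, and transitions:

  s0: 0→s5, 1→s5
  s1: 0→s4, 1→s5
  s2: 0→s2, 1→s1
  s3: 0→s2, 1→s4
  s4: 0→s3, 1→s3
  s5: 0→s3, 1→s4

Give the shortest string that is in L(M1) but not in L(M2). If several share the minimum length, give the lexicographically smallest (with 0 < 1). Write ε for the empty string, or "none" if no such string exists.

01

The string 01 is accepted by M1 but not by M2.
No shorter string lies in the difference, and 01 is the lexicographically first length-2 string in L(M1) \ L(M2).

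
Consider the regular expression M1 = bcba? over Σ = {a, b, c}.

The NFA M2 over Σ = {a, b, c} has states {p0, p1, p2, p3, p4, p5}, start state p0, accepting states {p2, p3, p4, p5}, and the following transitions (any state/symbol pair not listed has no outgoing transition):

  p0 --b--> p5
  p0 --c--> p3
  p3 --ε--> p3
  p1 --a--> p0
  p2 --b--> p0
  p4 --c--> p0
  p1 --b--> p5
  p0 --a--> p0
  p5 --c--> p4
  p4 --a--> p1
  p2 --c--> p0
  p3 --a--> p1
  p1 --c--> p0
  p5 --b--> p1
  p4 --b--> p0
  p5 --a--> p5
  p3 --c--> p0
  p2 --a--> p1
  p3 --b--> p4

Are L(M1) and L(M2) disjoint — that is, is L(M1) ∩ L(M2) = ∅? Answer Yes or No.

Yes

Converting the expression M1 to a DFA (subset construction, then merging equivalent states) gives the minimal DFA with states {r0, r1, r2, r3, r4, r5}, start state r0, accepting states {r4, r5} and transitions r0: a→r1, b→r2, c→r1; r1: a→r1, b→r1, c→r1; r2: a→r1, b→r1, c→r3; r3: a→r1, b→r4, c→r1; r4: a→r5, b→r1, c→r1; r5: a→r1, b→r1, c→r1.
Exploring the product automaton M1 × M2 from the start pair (r0, p0), following both machines on each input symbol, reaches 10 state pairs: (r0, p0), (r1, p0), (r2, p5), (r1, p3), (r1, p5), (r1, p1), (r3, p4), (r1, p4), (r4, p0), (r5, p0).
M1 accepts in {r4, r5} and M2 accepts in {p2, p3, p4, p5}; no reachable pair has both components accepting, so no string drives both machines to acceptance simultaneously and L(M1) ∩ L(M2) = ∅.
So no string is accepted by both, and the intersection is empty.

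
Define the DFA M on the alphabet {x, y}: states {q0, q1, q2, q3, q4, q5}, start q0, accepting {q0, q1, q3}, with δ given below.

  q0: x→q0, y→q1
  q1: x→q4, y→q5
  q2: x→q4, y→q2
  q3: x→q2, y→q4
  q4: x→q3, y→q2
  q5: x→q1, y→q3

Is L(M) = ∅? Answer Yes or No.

The empty string ε is accepted: the run q0 ends in the accepting state q0.
Since at least one string is accepted, L(M) is not empty.

No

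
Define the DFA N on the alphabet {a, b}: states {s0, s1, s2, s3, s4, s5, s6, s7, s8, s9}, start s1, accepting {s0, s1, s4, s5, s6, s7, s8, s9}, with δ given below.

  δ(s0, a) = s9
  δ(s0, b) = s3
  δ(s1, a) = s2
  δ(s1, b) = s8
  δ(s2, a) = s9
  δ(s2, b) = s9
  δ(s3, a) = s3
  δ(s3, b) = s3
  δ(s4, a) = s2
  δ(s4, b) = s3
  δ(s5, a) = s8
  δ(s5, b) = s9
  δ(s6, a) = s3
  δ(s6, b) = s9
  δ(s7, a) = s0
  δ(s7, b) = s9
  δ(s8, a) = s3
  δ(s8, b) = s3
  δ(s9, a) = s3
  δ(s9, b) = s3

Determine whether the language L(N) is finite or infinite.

finite

The useful states (reachable from s1 and able to reach an accepting state) are {s1, s2, s8, s9}.
Restricted to these states the transition graph has no cycle, so every accepting path has bounded length and L is finite.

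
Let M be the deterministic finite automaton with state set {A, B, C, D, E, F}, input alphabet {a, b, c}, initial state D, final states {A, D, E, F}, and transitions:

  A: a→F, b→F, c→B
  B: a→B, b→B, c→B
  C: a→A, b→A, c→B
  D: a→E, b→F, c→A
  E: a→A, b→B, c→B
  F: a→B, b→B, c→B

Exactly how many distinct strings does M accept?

9

The useful subgraph on states {A, D, E, F} is acyclic, so L(M) is finite; the longest accepting path visits 4 useful states, giving maximum string length 3.
Counting accepting paths from D by length: 1 of length 0, 3 of length 1, 3 of length 2, 2 of length 3. Total 9.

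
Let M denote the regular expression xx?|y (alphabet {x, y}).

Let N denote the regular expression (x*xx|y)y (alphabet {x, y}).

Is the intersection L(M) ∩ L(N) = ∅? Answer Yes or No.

Converting the expression M to a DFA (subset construction, then merging equivalent states) gives the minimal DFA with states {m0, m1, m2, m3}, start state m0, accepting states {m1, m2} and transitions m0: x→m1, y→m2; m1: x→m2, y→m3; m2: x→m3, y→m3; m3: x→m3, y→m3.
Converting the expression N to a DFA (subset construction, then merging equivalent states) gives the minimal DFA with states {n0, n1, n2, n3, n4, n5}, start state n0, accepting states {n5} and transitions n0: x→n1, y→n2; n1: x→n3, y→n4; n2: x→n4, y→n5; n3: x→n3, y→n5; n4: x→n4, y→n4; n5: x→n4, y→n4.
Exploring the product automaton M × N from the start pair (m0, n0), following both machines on each input symbol, reaches 7 state pairs: (m0, n0), (m1, n1), (m2, n2), (m2, n3), (m3, n4), (m3, n5), (m3, n3).
M accepts in {m1, m2} and N accepts in {n5}; no reachable pair has both components accepting, so no string drives both machines to acceptance simultaneously and L(M) ∩ L(N) = ∅.
So no string is accepted by both, and the intersection is empty.

Yes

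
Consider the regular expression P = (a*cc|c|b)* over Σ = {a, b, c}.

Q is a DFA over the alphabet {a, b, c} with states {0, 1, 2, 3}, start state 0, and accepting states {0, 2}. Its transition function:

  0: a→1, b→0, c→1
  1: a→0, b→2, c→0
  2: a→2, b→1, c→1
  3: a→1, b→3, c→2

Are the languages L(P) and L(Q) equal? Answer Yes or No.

No

The string c is accepted by P but rejected by Q.
So L(P) ≠ L(Q).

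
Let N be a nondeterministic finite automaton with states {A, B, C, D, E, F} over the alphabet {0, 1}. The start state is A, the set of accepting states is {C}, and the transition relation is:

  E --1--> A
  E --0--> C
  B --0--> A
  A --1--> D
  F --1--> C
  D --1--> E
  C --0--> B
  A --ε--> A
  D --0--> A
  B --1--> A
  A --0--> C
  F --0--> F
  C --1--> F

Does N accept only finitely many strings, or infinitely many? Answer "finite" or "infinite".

infinite

State A is reachable from the start and can reach an accepting state, and it lies on the cycle A → C → B → A.
Traversing that cycle any number of times yields accepted strings of unbounded length, so the language is infinite.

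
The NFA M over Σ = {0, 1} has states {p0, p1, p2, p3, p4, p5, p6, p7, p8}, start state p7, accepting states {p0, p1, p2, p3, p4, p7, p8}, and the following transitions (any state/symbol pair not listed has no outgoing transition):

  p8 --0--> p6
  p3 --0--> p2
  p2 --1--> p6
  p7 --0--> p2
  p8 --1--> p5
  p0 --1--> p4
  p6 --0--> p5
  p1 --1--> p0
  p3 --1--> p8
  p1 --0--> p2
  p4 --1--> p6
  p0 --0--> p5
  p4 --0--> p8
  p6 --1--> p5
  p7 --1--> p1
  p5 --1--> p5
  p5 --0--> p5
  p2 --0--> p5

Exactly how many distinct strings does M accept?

7

The useful subgraph on states {p0, p1, p2, p4, p7, p8} is acyclic, so L(M) is finite; the longest accepting path visits 5 useful states, giving maximum string length 4.
Counting accepting paths from p7 by length: 1 of length 0, 2 of length 1, 2 of length 2, 1 of length 3, 1 of length 4. Total 7.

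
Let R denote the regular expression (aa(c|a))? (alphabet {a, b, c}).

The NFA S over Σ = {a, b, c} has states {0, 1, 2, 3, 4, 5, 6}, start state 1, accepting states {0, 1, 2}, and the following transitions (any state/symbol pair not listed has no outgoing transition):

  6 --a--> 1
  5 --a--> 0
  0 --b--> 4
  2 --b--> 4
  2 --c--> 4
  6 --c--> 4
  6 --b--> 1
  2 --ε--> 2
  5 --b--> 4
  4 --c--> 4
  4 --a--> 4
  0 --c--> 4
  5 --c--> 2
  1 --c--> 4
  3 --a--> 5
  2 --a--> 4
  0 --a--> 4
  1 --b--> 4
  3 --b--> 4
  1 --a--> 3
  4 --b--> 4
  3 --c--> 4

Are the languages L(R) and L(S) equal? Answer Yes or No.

Yes

Converting the expression R to a DFA (subset construction, then merging equivalent states) gives the minimal DFA with states {r0, r1, r2, r3, r4}, start state r0, accepting states {r0, r4} and transitions r0: a→r1, b→r2, c→r2; r1: a→r3, b→r2, c→r2; r2: a→r2, b→r2, c→r2; r3: a→r4, b→r2, c→r4; r4: a→r2, b→r2, c→r2.
Exploring the product automaton R × S from the start pair (r0, 1), following both machines on each input symbol, reaches 6 state pairs: (r0, 1), (r1, 3), (r2, 4), (r3, 5), (r4, 0), (r4, 2).
R accepts in {r0, r4} and S accepts in {0, 1, 2}. In every reachable pair the two components are either both accepting — (r0, 1), (r4, 0), (r4, 2) — or both non-accepting, so no string is accepted by exactly one of the machines: L(R) \ L(S) and L(S) \ L(R) are both empty.
Hence every string is accepted by R iff it is accepted by S, and the two languages coincide.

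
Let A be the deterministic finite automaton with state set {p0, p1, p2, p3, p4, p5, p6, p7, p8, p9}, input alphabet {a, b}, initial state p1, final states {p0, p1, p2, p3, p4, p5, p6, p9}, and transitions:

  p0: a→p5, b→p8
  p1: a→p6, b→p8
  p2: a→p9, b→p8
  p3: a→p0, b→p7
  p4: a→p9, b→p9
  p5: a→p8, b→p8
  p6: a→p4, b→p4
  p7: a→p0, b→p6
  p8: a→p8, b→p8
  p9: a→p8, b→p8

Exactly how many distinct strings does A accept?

8

The useful subgraph on states {p1, p4, p6, p9} is acyclic, so L(A) is finite; the longest accepting path visits 4 useful states, giving maximum string length 3.
Counting accepting paths from p1 by length: 1 of length 0, 1 of length 1, 2 of length 2, 4 of length 3. Total 8.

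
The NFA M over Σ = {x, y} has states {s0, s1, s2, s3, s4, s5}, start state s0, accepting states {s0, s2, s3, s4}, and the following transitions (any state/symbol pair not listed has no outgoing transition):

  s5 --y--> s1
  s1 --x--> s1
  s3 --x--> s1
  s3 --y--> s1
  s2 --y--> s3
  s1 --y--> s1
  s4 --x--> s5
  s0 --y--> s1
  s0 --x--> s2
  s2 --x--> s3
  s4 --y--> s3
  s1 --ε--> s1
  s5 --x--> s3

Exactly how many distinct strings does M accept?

The useful subgraph on states {s0, s2, s3} is acyclic, so L(M) is finite; the longest accepting path visits 3 useful states, giving maximum string length 2.
Counting accepting paths from s0 by length: 1 of length 0, 1 of length 1, 2 of length 2. Total 4.

4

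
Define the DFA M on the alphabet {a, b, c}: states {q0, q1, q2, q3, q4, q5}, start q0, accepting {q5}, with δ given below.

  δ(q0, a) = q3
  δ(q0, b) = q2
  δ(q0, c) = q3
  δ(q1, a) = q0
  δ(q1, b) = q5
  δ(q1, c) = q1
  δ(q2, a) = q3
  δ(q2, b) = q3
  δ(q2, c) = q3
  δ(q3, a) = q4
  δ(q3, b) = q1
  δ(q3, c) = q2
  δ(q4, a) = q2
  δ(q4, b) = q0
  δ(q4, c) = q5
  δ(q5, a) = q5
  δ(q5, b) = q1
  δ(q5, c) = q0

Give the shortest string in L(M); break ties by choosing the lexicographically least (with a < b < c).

aac

A breadth-first search from q0 reaches an accepting state first via the path q0 → q3 → q4 → q5 on input aac.
No string of length < 3 is accepted (BFS exhausts all shorter strings without reaching an accepting state), and aac is the lexicographically least accepting string of length 3.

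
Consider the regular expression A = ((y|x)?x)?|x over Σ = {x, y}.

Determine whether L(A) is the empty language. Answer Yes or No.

The empty string ε matches the expression, so it belongs to L(A).
Since L(A) contains at least one string, it is not empty.

No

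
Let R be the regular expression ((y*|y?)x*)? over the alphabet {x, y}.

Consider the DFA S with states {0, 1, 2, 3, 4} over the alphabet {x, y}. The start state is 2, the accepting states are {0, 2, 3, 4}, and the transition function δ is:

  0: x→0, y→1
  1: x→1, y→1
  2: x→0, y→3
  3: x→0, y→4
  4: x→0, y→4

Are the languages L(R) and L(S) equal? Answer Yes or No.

Converting the expression R to a DFA (subset construction, then merging equivalent states) gives the minimal DFA with states {r0, r1, r2}, start state r0, accepting states {r0, r1} and transitions r0: x→r1, y→r0; r1: x→r1, y→r2; r2: x→r2, y→r2.
Exploring the product automaton R × S from the start pair (r0, 2), following both machines on each input symbol, reaches 5 state pairs: (r0, 2), (r1, 0), (r0, 3), (r2, 1), (r0, 4).
R accepts in {r0, r1} and S accepts in {0, 2, 3, 4}. In every reachable pair the two components are either both accepting — (r0, 2), (r1, 0), (r0, 3), (r0, 4) — or both non-accepting, so no string is accepted by exactly one of the machines: L(R) \ L(S) and L(S) \ L(R) are both empty.
Hence every string is accepted by R iff it is accepted by S, and the two languages coincide.

Yes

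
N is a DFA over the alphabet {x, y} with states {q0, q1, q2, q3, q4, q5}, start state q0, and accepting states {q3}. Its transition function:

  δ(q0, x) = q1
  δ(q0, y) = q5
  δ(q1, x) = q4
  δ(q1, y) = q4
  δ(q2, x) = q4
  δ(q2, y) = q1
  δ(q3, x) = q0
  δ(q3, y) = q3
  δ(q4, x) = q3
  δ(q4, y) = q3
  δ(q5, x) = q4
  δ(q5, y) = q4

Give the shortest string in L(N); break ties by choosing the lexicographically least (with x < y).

A breadth-first search from q0 reaches an accepting state first via the path q0 → q1 → q4 → q3 on input xxx.
No string of length < 3 is accepted (BFS exhausts all shorter strings without reaching an accepting state), and xxx is the lexicographically least accepting string of length 3.

xxx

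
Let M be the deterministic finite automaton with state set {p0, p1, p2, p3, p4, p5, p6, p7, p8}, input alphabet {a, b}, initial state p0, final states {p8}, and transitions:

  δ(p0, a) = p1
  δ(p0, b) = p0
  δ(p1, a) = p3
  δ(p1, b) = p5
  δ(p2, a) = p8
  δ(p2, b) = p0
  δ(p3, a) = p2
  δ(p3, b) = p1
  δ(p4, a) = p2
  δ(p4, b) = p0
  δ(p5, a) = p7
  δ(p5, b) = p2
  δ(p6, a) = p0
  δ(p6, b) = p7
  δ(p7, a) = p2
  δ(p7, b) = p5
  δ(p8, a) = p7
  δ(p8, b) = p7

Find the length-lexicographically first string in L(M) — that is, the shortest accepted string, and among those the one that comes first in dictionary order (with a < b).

aaaa

A breadth-first search from p0 reaches an accepting state first via the path p0 → p1 → p3 → p2 → p8 on input aaaa.
No string of length < 4 is accepted (BFS exhausts all shorter strings without reaching an accepting state), and aaaa is the lexicographically least accepting string of length 4.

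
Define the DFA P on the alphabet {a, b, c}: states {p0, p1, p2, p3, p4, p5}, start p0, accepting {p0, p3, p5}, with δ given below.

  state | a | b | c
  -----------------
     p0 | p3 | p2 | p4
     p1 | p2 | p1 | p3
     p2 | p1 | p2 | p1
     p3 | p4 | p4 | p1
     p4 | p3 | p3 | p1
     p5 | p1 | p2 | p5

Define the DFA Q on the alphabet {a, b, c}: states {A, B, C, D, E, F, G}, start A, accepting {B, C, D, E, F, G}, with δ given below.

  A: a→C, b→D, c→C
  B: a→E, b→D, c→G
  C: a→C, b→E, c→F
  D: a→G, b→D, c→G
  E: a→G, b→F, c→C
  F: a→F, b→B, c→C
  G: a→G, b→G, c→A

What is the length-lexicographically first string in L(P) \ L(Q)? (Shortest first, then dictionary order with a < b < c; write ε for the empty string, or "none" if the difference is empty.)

ε

The empty string ε is accepted by P but not by Q.
Since ε is the unique shortest string, it is the required witness.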